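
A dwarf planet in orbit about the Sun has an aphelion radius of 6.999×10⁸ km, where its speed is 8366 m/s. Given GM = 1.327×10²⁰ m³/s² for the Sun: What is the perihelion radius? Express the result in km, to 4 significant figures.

perihelion radius ≈ 1.584×10⁸ km

r_a = 6.999×10¹¹ m.
Specific energy ε = v²/2 − μ/r = -1.546×10⁸ J/kg, so a = −μ/(2ε) = 4.292×10¹¹ m.
The apsides satisfy r_p + r_a = 2a, so the perihelion radius is 2a − r_a = 1.584×10¹¹ m = 1.5842×10⁸ km.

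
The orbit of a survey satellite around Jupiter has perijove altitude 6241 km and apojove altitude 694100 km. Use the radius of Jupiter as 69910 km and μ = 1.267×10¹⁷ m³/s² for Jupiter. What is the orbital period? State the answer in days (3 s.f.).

T ≈ 1.76 days

r_p = 69910 + 6241 = 76151 km = 7.6151×10⁷ m.
r_a = 69910 + 694100 = 764010 km = 7.6401×10⁸ m.
Semi-major axis a = (r_p + r_a)/2 = (76151 + 7.6401×10⁵)/2 = 4.2008×10⁵ km = 4.201×10⁸ m.
By Kepler's third law T = 2π√(a³/μ) = 2π × 2.419×10⁴ = 1.520×10⁵ s.
= 1.759 days.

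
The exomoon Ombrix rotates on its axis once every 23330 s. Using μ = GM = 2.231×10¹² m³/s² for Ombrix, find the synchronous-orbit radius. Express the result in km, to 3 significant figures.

r_sync ≈ 3130 km

A synchronous orbit has period T, so by Kepler's third law a = (μT²/4π²)^(1/3).
μT²/4π² = 2.231×10¹² × (2.333×10⁴)² / 39.48 = 3.076×10¹⁹ m³.
a = 3.133×10⁶ m = 3133.2 km.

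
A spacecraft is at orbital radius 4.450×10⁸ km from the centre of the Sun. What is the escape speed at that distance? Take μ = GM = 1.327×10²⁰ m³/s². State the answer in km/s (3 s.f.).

r = 4.450×10⁸ km = 4.450×10¹¹ m.
Escape speed v_esc = √(2μ/r) = √(2 × 1.327×10²⁰ / 4.450×10¹¹) = √(5.964×10⁸) = 24420 m/s.
= 24.42 km/s.

v_esc ≈ 24.4 km/s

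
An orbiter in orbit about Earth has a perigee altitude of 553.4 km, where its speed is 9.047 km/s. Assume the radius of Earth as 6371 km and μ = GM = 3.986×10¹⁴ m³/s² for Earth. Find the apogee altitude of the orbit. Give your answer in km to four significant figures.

r_p = 6371 + 553.4 = 6924.4 km = 6.924×10⁶ m.
Specific energy ε = v²/2 − μ/r = -1.664×10⁷ J/kg, so a = −μ/(2ε) = 1.198×10⁷ m.
The apsides satisfy r_p + r_a = 2a, so the apogee radius is 2a − r_p = 1.703×10⁷ m = 17029 km.
Apogee altitude = 17029 − 6371 = 10658 km.

apogee altitude ≈ 10660 km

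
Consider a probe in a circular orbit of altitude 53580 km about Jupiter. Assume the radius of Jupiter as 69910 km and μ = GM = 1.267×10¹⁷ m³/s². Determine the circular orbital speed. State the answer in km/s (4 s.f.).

r = 69910 + 53580 = 123490 km = 1.2349×10⁸ m.
For a circular orbit v = √(μ/r) = √(1.267×10¹⁷ / 1.235×10⁸) = √(1.026×10⁹) = 32030 m/s.
That is 32.03 km/s.

v ≈ 32.03 km/s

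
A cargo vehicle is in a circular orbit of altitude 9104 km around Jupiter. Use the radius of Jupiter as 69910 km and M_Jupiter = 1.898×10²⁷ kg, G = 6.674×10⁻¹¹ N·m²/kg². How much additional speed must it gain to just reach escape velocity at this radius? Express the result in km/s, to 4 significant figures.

μ = GM = 6.674×10⁻¹¹ × 1.898×10²⁷ = 1.267×10¹⁷ m³/s².
r = 69910 + 9104 = 79014 km = 7.9014×10⁷ m.
Circular speed v_c = √(μ/r) = 40040 m/s.
Escape speed v_esc = √(2μ/r) = √2 × v_c = 56620 m/s.
Δv = v_esc − v_c = 16580 m/s = 16.58 km/s.

Δv ≈ 16.58 km/s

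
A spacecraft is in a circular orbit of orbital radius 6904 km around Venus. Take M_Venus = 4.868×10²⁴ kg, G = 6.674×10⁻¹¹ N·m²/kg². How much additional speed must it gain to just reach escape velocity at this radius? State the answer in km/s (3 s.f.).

Δv ≈ 2.84 km/s

μ = GM = 6.674×10⁻¹¹ × 4.868×10²⁴ = 3.249×10¹⁴ m³/s².
r = 6904 km = 6.904×10⁶ m.
Circular speed v_c = √(μ/r) = 6860 m/s.
Escape speed v_esc = √(2μ/r) = √2 × v_c = 9701 m/s.
Δv = v_esc − v_c = 2841 m/s = 2.841 km/s.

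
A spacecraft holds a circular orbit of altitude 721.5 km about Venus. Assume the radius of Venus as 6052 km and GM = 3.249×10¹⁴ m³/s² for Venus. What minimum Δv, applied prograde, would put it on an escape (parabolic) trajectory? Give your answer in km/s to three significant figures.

Δv ≈ 2.87 km/s

r = 6052 + 721.5 = 6773.5 km = 6.7735×10⁶ m.
Circular speed v_c = √(μ/r) = 6926 m/s.
Escape speed v_esc = √(2μ/r) = √2 × v_c = 9795 m/s.
Δv = v_esc − v_c = 2869 m/s = 2.869 km/s.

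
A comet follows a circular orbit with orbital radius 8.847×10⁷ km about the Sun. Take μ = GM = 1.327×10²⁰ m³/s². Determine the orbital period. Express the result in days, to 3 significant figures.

T ≈ 166 days

r = 8.847×10⁷ km = 8.847×10¹⁰ m.
Kepler's third law: T = 2π√(r³/μ) = 2π√((8.847×10¹⁰)³ / 1.327×10²⁰).
r³/μ = 5.218×10¹² s², so T = 2π × 2.284×10⁶ = 1.435×10⁷ s.
Converting: 1.435×10⁷ s ÷ 86400 = 166.1 days.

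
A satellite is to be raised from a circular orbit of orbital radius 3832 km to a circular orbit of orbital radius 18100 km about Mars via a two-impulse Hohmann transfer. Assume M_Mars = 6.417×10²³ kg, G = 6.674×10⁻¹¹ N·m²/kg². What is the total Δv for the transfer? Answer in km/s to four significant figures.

μ = GM = 6.674×10⁻¹¹ × 6.417×10²³ = 4.283×10¹³ m³/s².
r₁ = 3832 km = 3.832×10⁶ m.
r₂ = 18100 km = 1.810×10⁷ m.
Transfer ellipse a_t = (r₁ + r₂)/2 = 1.097×10⁷ m.
At r₁: circular v_c1 = √(μ/r₁) = 3343 m/s; transfer-periapsis v_p = √[μ(2/r₁ − 1/a_t)] = 4295 m/s.
Δv₁ = v_p − v_c1 = 951.9 m/s.
At r₂: circular v_c2 = √(μ/r₂) = 1538 m/s; transfer-apoapsis v_a = √[μ(2/r₂ − 1/a_t)] = 909.3 m/s.
Δv₂ = v_c2 − v_a = 628.9 m/s.
Total Δv = Δv₁ + Δv₂ = 1581 m/s = 1.581 km/s.

Δv_total ≈ 1.581 km/s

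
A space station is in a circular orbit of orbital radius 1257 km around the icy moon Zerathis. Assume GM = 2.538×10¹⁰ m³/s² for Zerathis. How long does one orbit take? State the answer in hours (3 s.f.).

r = 1257 km = 1.257×10⁶ m.
Kepler's third law: T = 2π√(r³/μ) = 2π√((1.257×10⁶)³ / 2.538×10¹⁰).
r³/μ = 7.826×10⁷ s², so T = 2π × 8.846×10³ = 5.558×10⁴ s.
Converting: 5.558×10⁴ s ÷ 3600 = 15.44 hours.

T ≈ 15.4 hours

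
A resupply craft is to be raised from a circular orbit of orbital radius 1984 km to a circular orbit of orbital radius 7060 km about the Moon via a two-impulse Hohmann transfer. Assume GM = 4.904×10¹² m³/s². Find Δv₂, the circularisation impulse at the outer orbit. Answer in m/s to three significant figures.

r₁ = 1984 km = 1.984×10⁶ m.
r₂ = 7060 km = 7.060×10⁶ m.
Transfer ellipse a_t = (r₁ + r₂)/2 = 4.522×10⁶ m.
At r₁: circular v_c1 = √(μ/r₁) = 1572 m/s; transfer-perilune v_p = √[μ(2/r₁ − 1/a_t)] = 1964 m/s.
At r₂: circular v_c2 = √(μ/r₂) = 833.4 m/s; transfer-apolune v_a = √[μ(2/r₂ − 1/a_t)] = 552.1 m/s.
Δv₂ = v_c2 − v_a = 281.4 m/s.

Δv ≈ 281 m/s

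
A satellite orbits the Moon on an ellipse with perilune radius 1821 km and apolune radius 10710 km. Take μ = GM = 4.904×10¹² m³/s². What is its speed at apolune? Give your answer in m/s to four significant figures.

Semi-major axis a = (r_p + r_a)/2 = 6265.5 km = 6.266×10⁶ m.
Vis-viva: v² = μ(2/r − 1/a) = 4.904×10¹² × (1.867×10⁻⁷ − 1.596×10⁻⁷) = 1.331×10⁵ m²/s².
v = 364.8 m/s.

v ≈ 364.8 m/s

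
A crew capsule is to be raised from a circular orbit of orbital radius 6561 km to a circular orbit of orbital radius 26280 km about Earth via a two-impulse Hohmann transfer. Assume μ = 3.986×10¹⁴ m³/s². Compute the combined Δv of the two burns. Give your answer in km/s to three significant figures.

Δv_total ≈ 3.50 km/s

r₁ = 6561 km = 6.561×10⁶ m.
r₂ = 26280 km = 2.628×10⁷ m.
Transfer ellipse a_t = (r₁ + r₂)/2 = 1.642×10⁷ m.
At r₁: circular v_c1 = √(μ/r₁) = 7794 m/s; transfer-perigee v_p = √[μ(2/r₁ − 1/a_t)] = 9861 m/s.
Δv₁ = v_p − v_c1 = 2066 m/s.
At r₂: circular v_c2 = √(μ/r₂) = 3895 m/s; transfer-apogee v_a = √[μ(2/r₂ − 1/a_t)] = 2462 m/s.
Δv₂ = v_c2 − v_a = 1433 m/s.
Total Δv = Δv₁ + Δv₂ = 3499 m/s = 3.499 km/s.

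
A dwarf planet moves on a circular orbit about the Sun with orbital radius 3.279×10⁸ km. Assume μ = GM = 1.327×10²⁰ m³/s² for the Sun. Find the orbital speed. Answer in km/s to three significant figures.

r = 3.279×10⁸ km = 3.279×10¹¹ m.
For a circular orbit v = √(μ/r) = √(1.327×10²⁰ / 3.279×10¹¹) = √(4.047×10⁸) = 20120 m/s.
That is 20.12 km/s.

v ≈ 20.1 km/s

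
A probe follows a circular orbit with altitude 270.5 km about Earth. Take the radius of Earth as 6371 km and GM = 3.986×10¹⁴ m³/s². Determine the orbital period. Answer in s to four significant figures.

T ≈ 5387 s

r = 6371 + 270.5 = 6641.5 km = 6.6415×10⁶ m.
Kepler's third law: T = 2π√(r³/μ) = 2π√((6.642×10⁶)³ / 3.986×10¹⁴).
r³/μ = 7.350×10⁵ s², so T = 2π × 8.573×10² = 5.387×10³ s.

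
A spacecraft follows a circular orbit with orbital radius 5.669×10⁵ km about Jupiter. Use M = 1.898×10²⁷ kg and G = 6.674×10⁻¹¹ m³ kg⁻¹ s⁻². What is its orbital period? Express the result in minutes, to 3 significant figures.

T ≈ 3970 minutes

μ = GM = 6.674×10⁻¹¹ × 1.898×10²⁷ = 1.267×10¹⁷ m³/s².
r = 5.669×10⁵ km = 5.669×10⁸ m.
Kepler's third law: T = 2π√(r³/μ) = 2π√((5.669×10⁸)³ / 1.267×10¹⁷).
r³/μ = 1.438×10⁹ s², so T = 2π × 3.792×10⁴ = 2.383×10⁵ s.
Converting: 2.383×10⁵ s ÷ 60.00 = 3971 minutes.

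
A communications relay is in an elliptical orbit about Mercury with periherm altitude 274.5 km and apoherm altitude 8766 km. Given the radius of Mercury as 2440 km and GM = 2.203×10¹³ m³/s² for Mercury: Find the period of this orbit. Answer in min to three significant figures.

T ≈ 410 min

r_p = 2440 + 274.5 = 2714.5 km = 2.7145×10⁶ m.
r_a = 2440 + 8766 = 11206 km = 1.1206×10⁷ m.
Semi-major axis a = (r_p + r_a)/2 = (2714.5 + 11206)/2 = 6960.2 km = 6.960×10⁶ m.
By Kepler's third law T = 2π√(a³/μ) = 2π × 3.912×10³ = 2.458×10⁴ s.
= 409.7 min.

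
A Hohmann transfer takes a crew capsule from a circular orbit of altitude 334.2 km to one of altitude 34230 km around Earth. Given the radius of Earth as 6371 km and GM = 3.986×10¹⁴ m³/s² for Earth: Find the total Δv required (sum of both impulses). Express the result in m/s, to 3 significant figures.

r₁ = 6371 + 334.2 = 6705.2 km = 6.7052×10⁶ m.
r₂ = 6371 + 34230 = 40601 km = 4.0601×10⁷ m.
Transfer ellipse a_t = (r₁ + r₂)/2 = 2.365×10⁷ m.
At r₁: circular v_c1 = √(μ/r₁) = 7710 m/s; transfer-perigee v_p = √[μ(2/r₁ − 1/a_t)] = 10100 m/s.
Δv₁ = v_p − v_c1 = 2391 m/s.
At r₂: circular v_c2 = √(μ/r₂) = 3133 m/s; transfer-apogee v_a = √[μ(2/r₂ − 1/a_t)] = 1668 m/s.
Δv₂ = v_c2 − v_a = 1465 m/s.
Total Δv = Δv₁ + Δv₂ = 3856 m/s.

Δv_total ≈ 3860 m/s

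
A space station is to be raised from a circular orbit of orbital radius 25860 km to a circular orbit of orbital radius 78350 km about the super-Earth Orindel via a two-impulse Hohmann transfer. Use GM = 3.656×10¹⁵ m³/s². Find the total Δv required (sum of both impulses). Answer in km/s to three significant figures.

Δv_total ≈ 4.71 km/s

r₁ = 25860 km = 2.586×10⁷ m.
r₂ = 78350 km = 7.835×10⁷ m.
Transfer ellipse a_t = (r₁ + r₂)/2 = 5.210×10⁷ m.
At r₁: circular v_c1 = √(μ/r₁) = 11890 m/s; transfer-periapsis v_p = √[μ(2/r₁ − 1/a_t)] = 14580 m/s.
Δv₁ = v_p − v_c1 = 2690 m/s.
At r₂: circular v_c2 = √(μ/r₂) = 6831 m/s; transfer-apoapsis v_a = √[μ(2/r₂ − 1/a_t)] = 4812 m/s.
Δv₂ = v_c2 − v_a = 2019 m/s.
Total Δv = Δv₁ + Δv₂ = 4709 m/s = 4.709 km/s.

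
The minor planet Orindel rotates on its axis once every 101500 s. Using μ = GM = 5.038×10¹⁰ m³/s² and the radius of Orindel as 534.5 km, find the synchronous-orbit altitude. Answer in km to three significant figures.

A synchronous orbit has period T, so by Kepler's third law a = (μT²/4π²)^(1/3).
μT²/4π² = 5.038×10¹⁰ × (1.015×10⁵)² / 39.48 = 1.315×10¹⁹ m³.
a = 2.360×10⁶ m = 2360.2 km.
Altitude h = a − R = 2360.2 − 534.5 = 1825.7 km.

h_sync ≈ 1830 km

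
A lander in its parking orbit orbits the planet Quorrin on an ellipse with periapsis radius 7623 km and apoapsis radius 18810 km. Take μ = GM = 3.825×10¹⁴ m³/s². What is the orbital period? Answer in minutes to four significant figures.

Semi-major axis a = (r_p + r_a)/2 = (7623.0 + 18810)/2 = 13216 km = 1.322×10⁷ m.
By Kepler's third law T = 2π√(a³/μ) = 2π × 2.457×10³ = 1.544×10⁴ s.
= 257.3 minutes.

T ≈ 257.3 minutes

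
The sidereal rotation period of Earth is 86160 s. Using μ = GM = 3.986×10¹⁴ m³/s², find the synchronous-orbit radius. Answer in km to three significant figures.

A synchronous orbit has period T, so by Kepler's third law a = (μT²/4π²)^(1/3).
μT²/4π² = 3.986×10¹⁴ × (8.616×10⁴)² / 39.48 = 7.495×10²² m³.
a = 4.216×10⁷ m = 42163 km.

r_sync ≈ 42200 km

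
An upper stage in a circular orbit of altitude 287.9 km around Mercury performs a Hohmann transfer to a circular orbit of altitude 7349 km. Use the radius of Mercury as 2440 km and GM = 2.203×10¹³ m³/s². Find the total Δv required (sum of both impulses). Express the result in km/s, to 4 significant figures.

Δv_total ≈ 1.222 km/s

r₁ = 2440 + 287.9 = 2727.9 km = 2.7279×10⁶ m.
r₂ = 2440 + 7349 = 9789.0 km = 9.7890×10⁶ m.
Transfer ellipse a_t = (r₁ + r₂)/2 = 6.258×10⁶ m.
At r₁: circular v_c1 = √(μ/r₁) = 2842 m/s; transfer-periherm v_p = √[μ(2/r₁ − 1/a_t)] = 3554 m/s.
Δv₁ = v_p − v_c1 = 712.3 m/s.
At r₂: circular v_c2 = √(μ/r₂) = 1500 m/s; transfer-apoherm v_a = √[μ(2/r₂ − 1/a_t)] = 990.4 m/s.
Δv₂ = v_c2 − v_a = 509.7 m/s.
Total Δv = Δv₁ + Δv₂ = 1222 m/s = 1.222 km/s.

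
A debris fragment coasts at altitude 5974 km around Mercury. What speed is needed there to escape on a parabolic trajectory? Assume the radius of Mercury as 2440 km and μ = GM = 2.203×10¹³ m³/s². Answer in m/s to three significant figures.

v_esc ≈ 2290 m/s

r = 2440 + 5974 = 8414.0 km = 8.4140×10⁶ m.
Escape speed v_esc = √(2μ/r) = √(2 × 2.203×10¹³ / 8.414×10⁶) = √(5.237×10⁶) = 2288 m/s.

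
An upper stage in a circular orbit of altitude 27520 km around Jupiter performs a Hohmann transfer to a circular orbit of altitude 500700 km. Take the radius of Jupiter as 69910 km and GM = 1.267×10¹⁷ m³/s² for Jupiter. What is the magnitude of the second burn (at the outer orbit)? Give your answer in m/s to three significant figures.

Δv ≈ 6850 m/s

r₁ = 69910 + 27520 = 97430 km = 9.7430×10⁷ m.
r₂ = 69910 + 500700 = 570610 km = 5.7061×10⁸ m.
Transfer ellipse a_t = (r₁ + r₂)/2 = 3.340×10⁸ m.
At r₁: circular v_c1 = √(μ/r₁) = 36060 m/s; transfer-perijove v_p = √[μ(2/r₁ − 1/a_t)] = 47130 m/s.
At r₂: circular v_c2 = √(μ/r₂) = 14900 m/s; transfer-apojove v_a = √[μ(2/r₂ − 1/a_t)] = 8048 m/s.
Δv₂ = v_c2 − v_a = 6853 m/s.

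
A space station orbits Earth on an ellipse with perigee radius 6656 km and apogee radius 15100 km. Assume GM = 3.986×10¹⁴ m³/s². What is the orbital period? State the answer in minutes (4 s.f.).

T ≈ 188.2 minutes

Semi-major axis a = (r_p + r_a)/2 = (6656.0 + 15100)/2 = 10878 km = 1.088×10⁷ m.
By Kepler's third law T = 2π√(a³/μ) = 2π × 1.797×10³ = 1.129×10⁴ s.
= 188.2 minutes.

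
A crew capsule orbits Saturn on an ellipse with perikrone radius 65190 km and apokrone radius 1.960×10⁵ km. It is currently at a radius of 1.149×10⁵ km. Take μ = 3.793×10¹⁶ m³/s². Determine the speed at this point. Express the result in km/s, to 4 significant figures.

Semi-major axis a = (r_p + r_a)/2 = 1.3060×10⁵ km = 1.306×10⁸ m.
Vis-viva: v² = μ(2/r − 1/a) = 3.793×10¹⁶ × (1.741×10⁻⁸ − 7.657×10⁻⁹) = 3.698×10⁸ m²/s².
v = 19230 m/s = 19.23 km/s.

v ≈ 19.23 km/s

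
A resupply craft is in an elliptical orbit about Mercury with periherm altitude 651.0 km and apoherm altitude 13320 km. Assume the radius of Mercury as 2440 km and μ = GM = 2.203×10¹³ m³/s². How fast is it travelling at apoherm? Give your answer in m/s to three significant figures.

v ≈ 677 m/s

r_p = 2440 + 651.0 = 3091.0 km = 3.0910×10⁶ m.
r_a = 2440 + 13320 = 15760 km = 1.5760×10⁷ m.
Semi-major axis a = (r_p + r_a)/2 = 9425.5 km = 9.426×10⁶ m.
Vis-viva: v² = μ(2/r − 1/a) = 2.203×10¹³ × (1.269×10⁻⁷ − 1.061×10⁻⁷) = 4.584×10⁵ m²/s².
v = 677.1 m/s.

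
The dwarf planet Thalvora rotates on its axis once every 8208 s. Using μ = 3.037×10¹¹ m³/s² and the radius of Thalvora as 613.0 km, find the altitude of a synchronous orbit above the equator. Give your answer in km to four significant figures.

h_sync ≈ 190.3 km

A synchronous orbit has period T, so by Kepler's third law a = (μT²/4π²)^(1/3).
μT²/4π² = 3.037×10¹¹ × (8.208×10³)² / 39.48 = 5.183×10¹⁷ m³.
a = 8.033×10⁵ m = 803.25 km.
Altitude h = a − R = 803.25 − 613.0 = 190.25 km.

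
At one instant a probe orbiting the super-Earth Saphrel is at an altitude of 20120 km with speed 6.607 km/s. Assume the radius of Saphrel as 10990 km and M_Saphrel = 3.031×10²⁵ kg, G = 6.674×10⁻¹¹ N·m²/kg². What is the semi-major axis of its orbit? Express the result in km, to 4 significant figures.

a ≈ 23410 km

μ = GM = 6.674×10⁻¹¹ × 3.031×10²⁵ = 2.023×10¹⁵ m³/s².
r = 10990 + 20120 = 31110 km = 3.111×10⁷ m.
Vis-viva rearranged: 1/a = 2/r − v²/μ = 6.429×10⁻⁸ − 2.158×10⁻⁸ = 4.271×10⁻⁸ m⁻¹.
a = 2.341×10⁷ m = 23414 km.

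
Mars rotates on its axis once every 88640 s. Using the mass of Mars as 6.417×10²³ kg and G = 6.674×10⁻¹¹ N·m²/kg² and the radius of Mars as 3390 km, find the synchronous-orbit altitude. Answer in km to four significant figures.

μ = GM = 6.674×10⁻¹¹ × 6.417×10²³ = 4.283×10¹³ m³/s².
A synchronous orbit has period T, so by Kepler's third law a = (μT²/4π²)^(1/3).
μT²/4π² = 4.283×10¹³ × (8.864×10⁴)² / 39.48 = 8.524×10²¹ m³.
a = 2.043×10⁷ m = 20427 km.
Altitude h = a − R = 20427 − 3390 = 17037 km.

h_sync ≈ 17040 km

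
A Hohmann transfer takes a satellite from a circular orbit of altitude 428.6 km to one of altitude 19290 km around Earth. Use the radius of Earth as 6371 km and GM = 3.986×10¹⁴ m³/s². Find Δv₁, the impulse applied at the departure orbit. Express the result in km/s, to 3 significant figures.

Δv ≈ 1.97 km/s

r₁ = 6371 + 428.6 = 6799.6 km = 6.7996×10⁶ m.
r₂ = 6371 + 19290 = 25661 km = 2.5661×10⁷ m.
Transfer ellipse a_t = (r₁ + r₂)/2 = 1.623×10⁷ m.
At r₁: circular v_c1 = √(μ/r₁) = 7656 m/s; transfer-perigee v_p = √[μ(2/r₁ − 1/a_t)] = 9627 m/s.
Δv₁ = v_p − v_c1 = 1971 m/s.
= 1.971 km/s.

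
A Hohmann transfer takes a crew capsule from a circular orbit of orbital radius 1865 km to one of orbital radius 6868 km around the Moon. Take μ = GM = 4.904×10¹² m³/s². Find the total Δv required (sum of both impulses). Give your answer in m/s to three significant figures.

r₁ = 1865 km = 1.865×10⁶ m.
r₂ = 6868 km = 6.868×10⁶ m.
Transfer ellipse a_t = (r₁ + r₂)/2 = 4.366×10⁶ m.
At r₁: circular v_c1 = √(μ/r₁) = 1622 m/s; transfer-perilune v_p = √[μ(2/r₁ − 1/a_t)] = 2034 m/s.
Δv₁ = v_p − v_c1 = 412.1 m/s.
At r₂: circular v_c2 = √(μ/r₂) = 845.0 m/s; transfer-apolune v_a = √[μ(2/r₂ − 1/a_t)] = 552.2 m/s.
Δv₂ = v_c2 − v_a = 292.8 m/s.
Total Δv = Δv₁ + Δv₂ = 704.9 m/s.

Δv_total ≈ 705 m/s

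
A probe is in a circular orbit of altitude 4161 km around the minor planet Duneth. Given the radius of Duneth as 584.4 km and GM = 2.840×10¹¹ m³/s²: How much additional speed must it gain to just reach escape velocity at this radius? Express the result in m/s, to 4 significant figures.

Δv ≈ 101.3 m/s

r = 584.4 + 4161 = 4745.4 km = 4.7454×10⁶ m.
Circular speed v_c = √(μ/r) = 244.6 m/s.
Escape speed v_esc = √(2μ/r) = √2 × v_c = 346.0 m/s.
Δv = v_esc − v_c = 101.3 m/s.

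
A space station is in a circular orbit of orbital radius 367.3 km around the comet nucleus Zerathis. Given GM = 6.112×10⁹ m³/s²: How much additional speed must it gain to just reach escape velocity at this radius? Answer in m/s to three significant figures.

Δv ≈ 53.4 m/s

r = 367.3 km = 3.673×10⁵ m.
Circular speed v_c = √(μ/r) = 129.0 m/s.
Escape speed v_esc = √(2μ/r) = √2 × v_c = 182.4 m/s.
Δv = v_esc − v_c = 53.43 m/s.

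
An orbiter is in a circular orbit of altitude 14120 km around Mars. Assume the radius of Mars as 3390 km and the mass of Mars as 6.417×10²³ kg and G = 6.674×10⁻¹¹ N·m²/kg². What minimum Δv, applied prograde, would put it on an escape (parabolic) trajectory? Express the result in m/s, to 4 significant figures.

Δv ≈ 647.8 m/s

μ = GM = 6.674×10⁻¹¹ × 6.417×10²³ = 4.283×10¹³ m³/s².
r = 3390 + 14120 = 17510 km = 1.7510×10⁷ m.
Circular speed v_c = √(μ/r) = 1564 m/s.
Escape speed v_esc = √(2μ/r) = √2 × v_c = 2212 m/s.
Δv = v_esc − v_c = 647.8 m/s.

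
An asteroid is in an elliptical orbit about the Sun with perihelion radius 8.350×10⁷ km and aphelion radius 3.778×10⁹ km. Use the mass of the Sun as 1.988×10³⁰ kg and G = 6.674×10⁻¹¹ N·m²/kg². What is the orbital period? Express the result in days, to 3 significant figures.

μ = GM = 6.674×10⁻¹¹ × 1.988×10³⁰ = 1.327×10²⁰ m³/s².
Semi-major axis a = (r_p + r_a)/2 = (8.3500×10⁷ + 3.7780×10⁹)/2 = 1.9308×10⁹ km = 1.931×10¹² m.
By Kepler's third law T = 2π√(a³/μ) = 2π × 2.329×10⁸ = 1.463×10⁹ s.
= 16940 days.

T ≈ 16900 days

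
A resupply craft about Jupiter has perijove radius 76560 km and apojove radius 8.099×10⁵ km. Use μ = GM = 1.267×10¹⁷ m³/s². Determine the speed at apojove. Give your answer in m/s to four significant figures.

v ≈ 5198 m/s

Semi-major axis a = (r_p + r_a)/2 = 4.4323×10⁵ km = 4.432×10⁸ m.
Vis-viva: v² = μ(2/r − 1/a) = 1.267×10¹⁷ × (2.469×10⁻⁹ − 2.256×10⁻⁹) = 2.702×10⁷ m²/s².
v = 5198 m/s.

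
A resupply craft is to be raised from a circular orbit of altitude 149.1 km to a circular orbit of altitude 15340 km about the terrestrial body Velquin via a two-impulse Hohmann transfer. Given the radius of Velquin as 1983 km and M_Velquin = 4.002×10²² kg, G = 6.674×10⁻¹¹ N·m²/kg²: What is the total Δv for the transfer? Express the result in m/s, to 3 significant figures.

Δv_total ≈ 583 m/s

μ = GM = 6.674×10⁻¹¹ × 4.002×10²² = 2.671×10¹² m³/s².
r₁ = 1983 + 149.1 = 2132.1 km = 2.1321×10⁶ m.
r₂ = 1983 + 15340 = 17323 km = 1.7323×10⁷ m.
Transfer ellipse a_t = (r₁ + r₂)/2 = 9.728×10⁶ m.
At r₁: circular v_c1 = √(μ/r₁) = 1119 m/s; transfer-periapsis v_p = √[μ(2/r₁ − 1/a_t)] = 1494 m/s.
Δv₁ = v_p − v_c1 = 374.4 m/s.
At r₂: circular v_c2 = √(μ/r₂) = 392.7 m/s; transfer-apoapsis v_a = √[μ(2/r₂ − 1/a_t)] = 183.8 m/s.
Δv₂ = v_c2 − v_a = 208.8 m/s.
Total Δv = Δv₁ + Δv₂ = 583.2 m/s.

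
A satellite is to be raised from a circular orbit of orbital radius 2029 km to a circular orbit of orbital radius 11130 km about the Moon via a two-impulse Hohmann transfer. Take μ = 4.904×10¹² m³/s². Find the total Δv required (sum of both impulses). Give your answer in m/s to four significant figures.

r₁ = 2029 km = 2.029×10⁶ m.
r₂ = 11130 km = 1.113×10⁷ m.
Transfer ellipse a_t = (r₁ + r₂)/2 = 6.580×10⁶ m.
At r₁: circular v_c1 = √(μ/r₁) = 1555 m/s; transfer-perilune v_p = √[μ(2/r₁ − 1/a_t)] = 2022 m/s.
Δv₁ = v_p − v_c1 = 467.4 m/s.
At r₂: circular v_c2 = √(μ/r₂) = 663.8 m/s; transfer-apolune v_a = √[μ(2/r₂ − 1/a_t)] = 368.6 m/s.
Δv₂ = v_c2 − v_a = 295.2 m/s.
Total Δv = Δv₁ + Δv₂ = 762.5 m/s.

Δv_total ≈ 762.5 m/s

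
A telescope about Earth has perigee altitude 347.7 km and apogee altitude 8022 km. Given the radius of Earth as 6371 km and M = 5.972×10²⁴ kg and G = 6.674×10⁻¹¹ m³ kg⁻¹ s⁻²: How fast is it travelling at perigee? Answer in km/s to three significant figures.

v ≈ 8.99 km/s

μ = GM = 6.674×10⁻¹¹ × 5.972×10²⁴ = 3.986×10¹⁴ m³/s².
r_p = 6371 + 347.7 = 6718.7 km = 6.7187×10⁶ m.
r_a = 6371 + 8022 = 14393 km = 1.4393×10⁷ m.
Semi-major axis a = (r_p + r_a)/2 = 10556 km = 1.056×10⁷ m.
Vis-viva: v² = μ(2/r − 1/a) = 3.986×10¹⁴ × (2.977×10⁻⁷ − 9.473×10⁻⁸) = 8.089×10⁷ m²/s².
v = 8994 m/s = 8.994 km/s.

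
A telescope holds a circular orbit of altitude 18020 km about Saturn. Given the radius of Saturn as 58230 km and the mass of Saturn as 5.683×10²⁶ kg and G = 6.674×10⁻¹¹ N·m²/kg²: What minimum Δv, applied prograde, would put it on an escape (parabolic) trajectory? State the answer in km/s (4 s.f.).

Δv ≈ 9.238 km/s

μ = GM = 6.674×10⁻¹¹ × 5.683×10²⁶ = 3.793×10¹⁶ m³/s².
r = 58230 + 18020 = 76250 km = 7.6250×10⁷ m.
Circular speed v_c = √(μ/r) = 22300 m/s.
Escape speed v_esc = √(2μ/r) = √2 × v_c = 31540 m/s.
Δv = v_esc − v_c = 9238 m/s = 9.238 km/s.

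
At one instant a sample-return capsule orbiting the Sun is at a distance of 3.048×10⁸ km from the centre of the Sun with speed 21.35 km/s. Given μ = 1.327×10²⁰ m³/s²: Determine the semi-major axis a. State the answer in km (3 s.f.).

r = 3.048×10¹¹ m.
Vis-viva rearranged: 1/a = 2/r − v²/μ = 6.562×10⁻¹² − 3.435×10⁻¹² = 3.127×10⁻¹² m⁻¹.
a = 3.198×10¹¹ m = 3.1983×10⁸ km.

a ≈ 3.20×10⁸ km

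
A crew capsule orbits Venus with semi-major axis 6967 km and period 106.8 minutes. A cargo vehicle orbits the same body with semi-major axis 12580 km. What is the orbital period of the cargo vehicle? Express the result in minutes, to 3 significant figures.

T₂ ≈ 259 minutes

Kepler's third law: T² ∝ a³, so T₂ = T₁ (a₂/a₁)^(3/2).
a₂/a₁ = 1.806, (a₂/a₁)^(3/2) = 2.426.
T₂ = 106.8 × 2.426 = 259.1 minutes.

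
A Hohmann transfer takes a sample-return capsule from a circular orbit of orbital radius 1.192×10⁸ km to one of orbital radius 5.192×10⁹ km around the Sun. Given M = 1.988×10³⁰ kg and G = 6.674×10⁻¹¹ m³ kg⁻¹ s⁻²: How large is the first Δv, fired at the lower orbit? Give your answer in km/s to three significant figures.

Δv ≈ 13.3 km/s

μ = GM = 6.674×10⁻¹¹ × 1.988×10³⁰ = 1.327×10²⁰ m³/s².
r₁ = 1.192×10⁸ km = 1.192×10¹¹ m.
r₂ = 5.192×10⁹ km = 5.192×10¹² m.
Transfer ellipse a_t = (r₁ + r₂)/2 = 2.656×10¹² m.
At r₁: circular v_c1 = √(μ/r₁) = 33360 m/s; transfer-perihelion v_p = √[μ(2/r₁ − 1/a_t)] = 46650 m/s.
Δv₁ = v_p − v_c1 = 13290 m/s.
= 13.29 km/s.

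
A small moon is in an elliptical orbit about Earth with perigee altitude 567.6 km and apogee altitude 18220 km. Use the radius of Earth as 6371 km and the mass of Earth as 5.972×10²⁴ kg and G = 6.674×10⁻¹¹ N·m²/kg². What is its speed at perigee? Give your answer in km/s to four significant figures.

μ = GM = 6.674×10⁻¹¹ × 5.972×10²⁴ = 3.986×10¹⁴ m³/s².
r_p = 6371 + 567.6 = 6938.6 km = 6.9386×10⁶ m.
r_a = 6371 + 18220 = 24591 km = 2.4591×10⁷ m.
Semi-major axis a = (r_p + r_a)/2 = 15765 km = 1.576×10⁷ m.
Vis-viva: v² = μ(2/r − 1/a) = 3.986×10¹⁴ × (2.882×10⁻⁷ − 6.343×10⁻⁸) = 8.960×10⁷ m²/s².
v = 9466 m/s = 9.466 km/s.

v ≈ 9.466 km/s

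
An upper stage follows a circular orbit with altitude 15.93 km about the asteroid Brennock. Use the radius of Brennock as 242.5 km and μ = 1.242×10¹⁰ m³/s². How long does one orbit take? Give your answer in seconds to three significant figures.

T ≈ 7410 seconds

r = 242.5 + 15.93 = 258.43 km = 2.5843×10⁵ m.
Kepler's third law: T = 2π√(r³/μ) = 2π√((2.584×10⁵)³ / 1.242×10¹⁰).
r³/μ = 1.390×10⁶ s², so T = 2π × 1.179×10³ = 7.407×10³ s.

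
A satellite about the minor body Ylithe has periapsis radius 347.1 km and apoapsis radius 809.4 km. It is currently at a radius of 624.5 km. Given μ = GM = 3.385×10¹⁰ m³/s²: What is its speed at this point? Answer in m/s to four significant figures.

Semi-major axis a = (r_p + r_a)/2 = 578.25 km = 5.782×10⁵ m.
Vis-viva: v² = μ(2/r − 1/a) = 3.385×10¹⁰ × (3.203×10⁻⁶ − 1.729×10⁻⁶) = 4.987×10⁴ m²/s².
v = 223.3 m/s.

v ≈ 223.3 m/s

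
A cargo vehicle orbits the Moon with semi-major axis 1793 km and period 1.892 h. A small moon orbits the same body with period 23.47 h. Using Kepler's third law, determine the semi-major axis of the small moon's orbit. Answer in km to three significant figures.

a₂ ≈ 9610 km

Kepler's third law: a³ ∝ T², so a₂ = a₁ (T₂/T₁)^(2/3).
T₂/T₁ = 12.40, (T₂/T₁)^(2/3) = 5.359.
a₂ = 1793 × 5.359 = 9608 km.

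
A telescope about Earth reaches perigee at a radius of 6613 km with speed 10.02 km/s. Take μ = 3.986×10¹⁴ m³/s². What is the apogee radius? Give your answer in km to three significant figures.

apogee radius ≈ 33000 km

r_p = 6.613×10⁶ m.
Specific energy ε = v²/2 − μ/r = -1.008×10⁷ J/kg, so a = −μ/(2ε) = 1.978×10⁷ m.
The apsides satisfy r_p + r_a = 2a, so the apogee radius is 2a − r_p = 3.295×10⁷ m = 32950 km.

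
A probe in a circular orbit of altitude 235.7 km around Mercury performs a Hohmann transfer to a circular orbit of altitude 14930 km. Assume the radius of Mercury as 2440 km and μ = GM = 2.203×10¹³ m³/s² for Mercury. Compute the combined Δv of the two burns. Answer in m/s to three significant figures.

r₁ = 2440 + 235.7 = 2675.7 km = 2.6757×10⁶ m.
r₂ = 2440 + 14930 = 17370 km = 1.7370×10⁷ m.
Transfer ellipse a_t = (r₁ + r₂)/2 = 1.002×10⁷ m.
At r₁: circular v_c1 = √(μ/r₁) = 2869 m/s; transfer-periherm v_p = √[μ(2/r₁ − 1/a_t)] = 3777 m/s.
Δv₁ = v_p − v_c1 = 908.0 m/s.
At r₂: circular v_c2 = √(μ/r₂) = 1126 m/s; transfer-apoherm v_a = √[μ(2/r₂ − 1/a_t)] = 581.9 m/s.
Δv₂ = v_c2 − v_a = 544.3 m/s.
Total Δv = Δv₁ + Δv₂ = 1452 m/s.

Δv_total ≈ 1450 m/s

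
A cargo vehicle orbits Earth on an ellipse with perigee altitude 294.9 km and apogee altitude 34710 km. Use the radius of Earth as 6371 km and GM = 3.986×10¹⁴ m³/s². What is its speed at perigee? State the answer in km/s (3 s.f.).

r_p = 6371 + 294.9 = 6665.9 km = 6.6659×10⁶ m.
r_a = 6371 + 34710 = 41081 km = 4.1081×10⁷ m.
Semi-major axis a = (r_p + r_a)/2 = 23873 km = 2.387×10⁷ m.
Vis-viva: v² = μ(2/r − 1/a) = 3.986×10¹⁴ × (3.000×10⁻⁷ − 4.189×10⁻⁸) = 1.029×10⁸ m²/s².
v = 10140 m/s = 10.14 km/s.

v ≈ 10.1 km/s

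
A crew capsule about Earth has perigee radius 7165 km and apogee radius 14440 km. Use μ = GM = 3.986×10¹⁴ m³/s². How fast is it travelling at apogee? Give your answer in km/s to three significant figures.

v ≈ 4.28 km/s

Semi-major axis a = (r_p + r_a)/2 = 10802 km = 1.080×10⁷ m.
Vis-viva: v² = μ(2/r − 1/a) = 3.986×10¹⁴ × (1.385×10⁻⁷ − 9.257×10⁻⁸) = 1.831×10⁷ m²/s².
v = 4279 m/s = 4.279 km/s.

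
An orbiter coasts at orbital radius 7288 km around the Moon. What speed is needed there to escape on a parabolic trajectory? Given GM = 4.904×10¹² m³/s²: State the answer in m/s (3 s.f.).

r = 7288 km = 7.288×10⁶ m.
Escape speed v_esc = √(2μ/r) = √(2 × 4.904×10¹² / 7.288×10⁶) = √(1.346×10⁶) = 1160 m/s.

v_esc ≈ 1160 m/s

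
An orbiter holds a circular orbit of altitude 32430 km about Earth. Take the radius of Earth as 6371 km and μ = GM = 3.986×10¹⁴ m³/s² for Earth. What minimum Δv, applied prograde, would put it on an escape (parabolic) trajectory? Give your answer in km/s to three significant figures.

r = 6371 + 32430 = 38801 km = 3.8801×10⁷ m.
Circular speed v_c = √(μ/r) = 3205 m/s.
Escape speed v_esc = √(2μ/r) = √2 × v_c = 4533 m/s.
Δv = v_esc − v_c = 1328 m/s = 1.328 km/s.

Δv ≈ 1.33 km/s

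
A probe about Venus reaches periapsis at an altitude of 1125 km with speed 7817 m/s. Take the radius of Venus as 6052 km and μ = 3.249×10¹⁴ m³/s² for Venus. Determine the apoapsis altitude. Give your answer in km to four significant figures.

apoapsis altitude ≈ 8848 km

r_p = 6052 + 1125 = 7177.0 km = 7.177×10⁶ m.
Specific energy ε = v²/2 − μ/r = -1.472×10⁷ J/kg, so a = −μ/(2ε) = 1.104×10⁷ m.
The apsides satisfy r_p + r_a = 2a, so the apoapsis radius is 2a − r_p = 1.490×10⁷ m = 14900 km.
Apoapsis altitude = 14900 − 6052 = 8847.7 km.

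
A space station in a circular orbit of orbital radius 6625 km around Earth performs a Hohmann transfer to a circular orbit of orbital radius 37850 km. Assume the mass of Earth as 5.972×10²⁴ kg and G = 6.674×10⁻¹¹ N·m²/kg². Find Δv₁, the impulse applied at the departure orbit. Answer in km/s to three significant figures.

μ = GM = 6.674×10⁻¹¹ × 5.972×10²⁴ = 3.986×10¹⁴ m³/s².
r₁ = 6625 km = 6.625×10⁶ m.
r₂ = 37850 km = 3.785×10⁷ m.
Transfer ellipse a_t = (r₁ + r₂)/2 = 2.224×10⁷ m.
At r₁: circular v_c1 = √(μ/r₁) = 7756 m/s; transfer-perigee v_p = √[μ(2/r₁ − 1/a_t)] = 10120 m/s.
Δv₁ = v_p − v_c1 = 2363 m/s.
= 2.363 km/s.

Δv ≈ 2.36 km/s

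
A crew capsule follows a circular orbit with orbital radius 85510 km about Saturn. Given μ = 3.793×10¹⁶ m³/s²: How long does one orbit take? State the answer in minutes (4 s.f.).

T ≈ 425.2 minutes

r = 85510 km = 8.551×10⁷ m.
Kepler's third law: T = 2π√(r³/μ) = 2π√((8.551×10⁷)³ / 3.793×10¹⁶).
r³/μ = 1.648×10⁷ s², so T = 2π × 4.060×10³ = 2.551×10⁴ s.
Converting: 2.551×10⁴ s ÷ 60.00 = 425.2 minutes.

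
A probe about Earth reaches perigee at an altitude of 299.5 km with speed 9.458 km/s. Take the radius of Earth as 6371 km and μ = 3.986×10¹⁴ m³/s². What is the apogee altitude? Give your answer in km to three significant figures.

r_p = 6371 + 299.5 = 6670.5 km = 6.670×10⁶ m.
Specific energy ε = v²/2 − μ/r = -1.503×10⁷ J/kg, so a = −μ/(2ε) = 1.326×10⁷ m.
The apsides satisfy r_p + r_a = 2a, so the apogee radius is 2a − r_p = 1.985×10⁷ m = 19852 km.
Apogee altitude = 19852 − 6371 = 13481 km.

apogee altitude ≈ 13500 km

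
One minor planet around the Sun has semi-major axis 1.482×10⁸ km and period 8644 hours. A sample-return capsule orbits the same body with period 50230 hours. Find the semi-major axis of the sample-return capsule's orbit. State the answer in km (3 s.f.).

Kepler's third law: a³ ∝ T², so a₂ = a₁ (T₂/T₁)^(2/3).
T₂/T₁ = 5.811, (T₂/T₁)^(2/3) = 3.232.
a₂ = 1.482×10⁸ × 3.232 = 4.790×10⁸ km.

a₂ ≈ 4.79×10⁸ km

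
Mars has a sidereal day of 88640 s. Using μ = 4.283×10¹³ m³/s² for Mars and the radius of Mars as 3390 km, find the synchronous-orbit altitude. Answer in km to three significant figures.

A synchronous orbit has period T, so by Kepler's third law a = (μT²/4π²)^(1/3).
μT²/4π² = 4.283×10¹³ × (8.864×10⁴)² / 39.48 = 8.524×10²¹ m³.
a = 2.043×10⁷ m = 20428 km.
Altitude h = a − R = 20428 − 3390 = 17038 km.

h_sync ≈ 17000 km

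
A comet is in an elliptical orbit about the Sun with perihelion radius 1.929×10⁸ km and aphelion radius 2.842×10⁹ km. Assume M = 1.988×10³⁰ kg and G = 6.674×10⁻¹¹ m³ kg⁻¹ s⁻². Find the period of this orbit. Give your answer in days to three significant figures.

T ≈ 11800 days

μ = GM = 6.674×10⁻¹¹ × 1.988×10³⁰ = 1.327×10²⁰ m³/s².
Semi-major axis a = (r_p + r_a)/2 = (1.9290×10⁸ + 2.8420×10⁹)/2 = 1.5174×10⁹ km = 1.517×10¹² m.
By Kepler's third law T = 2π√(a³/μ) = 2π × 1.623×10⁸ = 1.020×10⁹ s.
= 11800 days.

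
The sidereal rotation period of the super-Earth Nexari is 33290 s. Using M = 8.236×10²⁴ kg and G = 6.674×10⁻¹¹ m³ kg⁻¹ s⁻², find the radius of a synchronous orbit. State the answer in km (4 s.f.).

μ = GM = 6.674×10⁻¹¹ × 8.236×10²⁴ = 5.497×10¹⁴ m³/s².
A synchronous orbit has period T, so by Kepler's third law a = (μT²/4π²)^(1/3).
μT²/4π² = 5.497×10¹⁴ × (3.329×10⁴)² / 39.48 = 1.543×10²² m³.
a = 2.490×10⁷ m = 24896 km.

r_sync ≈ 24900 km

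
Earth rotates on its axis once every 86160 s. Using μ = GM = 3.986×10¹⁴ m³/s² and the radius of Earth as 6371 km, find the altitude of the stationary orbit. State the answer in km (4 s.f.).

h_sync ≈ 35790 km

A synchronous orbit has period T, so by Kepler's third law a = (μT²/4π²)^(1/3).
μT²/4π² = 3.986×10¹⁴ × (8.616×10⁴)² / 39.48 = 7.495×10²² m³.
a = 4.216×10⁷ m = 42163 km.
Altitude h = a − R = 42163 − 6371 = 35792 km.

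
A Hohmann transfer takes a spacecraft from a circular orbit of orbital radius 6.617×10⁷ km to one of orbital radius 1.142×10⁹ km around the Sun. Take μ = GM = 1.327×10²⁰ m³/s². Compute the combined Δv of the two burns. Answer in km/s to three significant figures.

Δv_total ≈ 24.0 km/s

r₁ = 6.617×10⁷ km = 6.617×10¹⁰ m.
r₂ = 1.142×10⁹ km = 1.142×10¹² m.
Transfer ellipse a_t = (r₁ + r₂)/2 = 6.041×10¹¹ m.
At r₁: circular v_c1 = √(μ/r₁) = 44780 m/s; transfer-perihelion v_p = √[μ(2/r₁ − 1/a_t)] = 61570 m/s.
Δv₁ = v_p − v_c1 = 16790 m/s.
At r₂: circular v_c2 = √(μ/r₂) = 10780 m/s; transfer-aphelion v_a = √[μ(2/r₂ − 1/a_t)] = 3568 m/s.
Δv₂ = v_c2 − v_a = 7212 m/s.
Total Δv = Δv₁ + Δv₂ = 24000 m/s = 24.00 km/s.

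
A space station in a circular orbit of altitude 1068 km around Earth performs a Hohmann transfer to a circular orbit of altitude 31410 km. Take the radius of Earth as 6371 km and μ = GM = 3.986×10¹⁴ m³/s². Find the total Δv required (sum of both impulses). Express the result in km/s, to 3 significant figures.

r₁ = 6371 + 1068 = 7439.0 km = 7.4390×10⁶ m.
r₂ = 6371 + 31410 = 37781 km = 3.7781×10⁷ m.
Transfer ellipse a_t = (r₁ + r₂)/2 = 2.261×10⁷ m.
At r₁: circular v_c1 = √(μ/r₁) = 7320 m/s; transfer-perigee v_p = √[μ(2/r₁ − 1/a_t)] = 9462 m/s.
Δv₁ = v_p − v_c1 = 2142 m/s.
At r₂: circular v_c2 = √(μ/r₂) = 3248 m/s; transfer-apogee v_a = √[μ(2/r₂ − 1/a_t)] = 1863 m/s.
Δv₂ = v_c2 − v_a = 1385 m/s.
Total Δv = Δv₁ + Δv₂ = 3527 m/s = 3.527 km/s.

Δv_total ≈ 3.53 km/s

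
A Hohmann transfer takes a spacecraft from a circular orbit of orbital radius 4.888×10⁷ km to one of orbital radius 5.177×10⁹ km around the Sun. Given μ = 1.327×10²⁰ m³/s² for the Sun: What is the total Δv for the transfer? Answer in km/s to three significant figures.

Δv_total ≈ 25.6 km/s

r₁ = 4.888×10⁷ km = 4.888×10¹⁰ m.
r₂ = 5.177×10⁹ km = 5.177×10¹² m.
Transfer ellipse a_t = (r₁ + r₂)/2 = 2.613×10¹² m.
At r₁: circular v_c1 = √(μ/r₁) = 52100 m/s; transfer-perihelion v_p = √[μ(2/r₁ − 1/a_t)] = 73340 m/s.
Δv₁ = v_p − v_c1 = 21240 m/s.
At r₂: circular v_c2 = √(μ/r₂) = 5063 m/s; transfer-aphelion v_a = √[μ(2/r₂ − 1/a_t)] = 692.5 m/s.
Δv₂ = v_c2 − v_a = 4370 m/s.
Total Δv = Δv₁ + Δv₂ = 25610 m/s = 25.61 km/s.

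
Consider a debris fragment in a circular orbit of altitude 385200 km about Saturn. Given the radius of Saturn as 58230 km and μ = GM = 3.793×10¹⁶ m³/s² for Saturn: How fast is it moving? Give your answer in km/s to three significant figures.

r = 58230 + 385200 = 443430 km = 4.4343×10⁸ m.
For a circular orbit v = √(μ/r) = √(3.793×10¹⁶ / 4.434×10⁸) = √(8.554×10⁷) = 9249 m/s.
That is 9.249 km/s.

v ≈ 9.25 km/s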